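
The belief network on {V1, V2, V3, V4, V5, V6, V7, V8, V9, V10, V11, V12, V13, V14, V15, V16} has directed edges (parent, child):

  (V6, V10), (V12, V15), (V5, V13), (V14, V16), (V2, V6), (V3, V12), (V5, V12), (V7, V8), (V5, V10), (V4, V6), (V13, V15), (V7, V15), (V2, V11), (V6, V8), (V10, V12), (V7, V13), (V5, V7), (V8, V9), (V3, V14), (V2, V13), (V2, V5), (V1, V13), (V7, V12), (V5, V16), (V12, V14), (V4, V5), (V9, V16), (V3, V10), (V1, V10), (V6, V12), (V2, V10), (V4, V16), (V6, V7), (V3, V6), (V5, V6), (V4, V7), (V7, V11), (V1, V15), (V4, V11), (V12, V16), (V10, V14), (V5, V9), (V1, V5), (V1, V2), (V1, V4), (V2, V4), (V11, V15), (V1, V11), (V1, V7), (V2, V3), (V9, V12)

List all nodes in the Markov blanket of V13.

{V1, V2, V5, V7, V11, V12, V15}

By definition, MB(V13) is built from V13's parents, V13's children, and the co-parents of V13.
Ch(V13) = {V15}.
Pa(V13) = {V1, V2, V5, V7}.
Parents of each child, excluding V13:
  V15: V1, V7, V11, V12
So the Markov blanket of V13 is {V1, V2, V5, V7, V11, V12, V15}.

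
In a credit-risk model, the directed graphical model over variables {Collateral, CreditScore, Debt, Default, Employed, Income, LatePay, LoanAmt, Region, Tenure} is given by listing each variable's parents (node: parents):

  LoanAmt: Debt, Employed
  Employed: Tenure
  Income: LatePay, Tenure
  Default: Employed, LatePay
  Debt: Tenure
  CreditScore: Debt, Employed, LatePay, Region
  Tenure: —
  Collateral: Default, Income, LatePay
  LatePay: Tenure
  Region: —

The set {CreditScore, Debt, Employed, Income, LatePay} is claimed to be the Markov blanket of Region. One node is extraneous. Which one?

Recall MB(v) = parents ∪ children ∪ spouses, where spouses are the other parents of v's children.
Region has no parents.
Region has child CreditScore.
Parents of each child, excluding Region:
  CreditScore's other parents are Debt, Employed, LatePay.
MB(Region) = {CreditScore, Debt, Employed, LatePay}.
Income is neither a parent, child, nor co-parent of Region, so it does not belong.

Income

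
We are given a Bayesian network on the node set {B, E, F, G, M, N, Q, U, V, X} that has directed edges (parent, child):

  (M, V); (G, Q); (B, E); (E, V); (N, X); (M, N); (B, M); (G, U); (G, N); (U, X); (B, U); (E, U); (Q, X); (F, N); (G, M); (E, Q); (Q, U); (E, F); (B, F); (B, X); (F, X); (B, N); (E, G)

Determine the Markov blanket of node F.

By definition, MB(F) is built from F's parents, F's children, and the co-parents of F.
Ch(F) = {N, X}.
Pa(F) = {B, E}.
Other parents of F's children:
  N also has parents B, G, M.
  X's other parents are B, N, Q, U.
So the Markov blanket of F is {B, E, G, M, N, Q, U, X}.

{B, E, G, M, N, Q, U, X}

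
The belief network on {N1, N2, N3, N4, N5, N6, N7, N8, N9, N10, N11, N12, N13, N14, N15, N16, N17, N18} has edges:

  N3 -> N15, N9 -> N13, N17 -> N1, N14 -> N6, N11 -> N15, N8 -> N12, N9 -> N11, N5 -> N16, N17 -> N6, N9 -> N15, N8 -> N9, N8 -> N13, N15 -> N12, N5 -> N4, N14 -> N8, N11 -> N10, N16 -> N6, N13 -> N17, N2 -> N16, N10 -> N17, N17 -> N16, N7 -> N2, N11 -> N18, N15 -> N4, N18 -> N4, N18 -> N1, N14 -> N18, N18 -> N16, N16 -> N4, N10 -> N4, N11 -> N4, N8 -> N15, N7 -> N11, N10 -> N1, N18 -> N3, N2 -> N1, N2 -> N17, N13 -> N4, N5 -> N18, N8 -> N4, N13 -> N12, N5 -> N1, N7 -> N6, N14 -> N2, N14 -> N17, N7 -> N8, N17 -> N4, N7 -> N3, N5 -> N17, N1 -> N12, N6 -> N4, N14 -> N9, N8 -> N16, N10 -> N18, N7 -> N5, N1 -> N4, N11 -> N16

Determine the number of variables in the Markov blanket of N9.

Children of N9: N11, N13, N15.
Parents of N9: N8, N14.
Other parents of N9's children:
  N11's other parent is N7.
  N13's other parent is N8.
  N15 also has parents N3, N8, N11.
MB(N9) = {N3, N7, N8, N11, N13, N14, N15}, which has 7 nodes.

7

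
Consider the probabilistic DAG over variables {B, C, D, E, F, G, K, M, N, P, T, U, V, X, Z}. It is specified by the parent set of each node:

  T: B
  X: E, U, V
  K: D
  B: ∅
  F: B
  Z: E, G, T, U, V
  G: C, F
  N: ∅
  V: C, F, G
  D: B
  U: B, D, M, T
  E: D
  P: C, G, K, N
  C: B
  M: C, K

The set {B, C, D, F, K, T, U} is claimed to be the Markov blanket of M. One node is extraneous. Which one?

By definition, MB(M) is built from M's parents, M's children, and the co-parents of M.
M has parents C, K.
Ch(M) = {U}.
For each child, the remaining parents (spouses of M):
  parents(U) \ {M} = {B, D, T}.
MB(M) = {B, C, D, K, T, U}.
F is neither a parent, child, nor co-parent of M, so it does not belong.

F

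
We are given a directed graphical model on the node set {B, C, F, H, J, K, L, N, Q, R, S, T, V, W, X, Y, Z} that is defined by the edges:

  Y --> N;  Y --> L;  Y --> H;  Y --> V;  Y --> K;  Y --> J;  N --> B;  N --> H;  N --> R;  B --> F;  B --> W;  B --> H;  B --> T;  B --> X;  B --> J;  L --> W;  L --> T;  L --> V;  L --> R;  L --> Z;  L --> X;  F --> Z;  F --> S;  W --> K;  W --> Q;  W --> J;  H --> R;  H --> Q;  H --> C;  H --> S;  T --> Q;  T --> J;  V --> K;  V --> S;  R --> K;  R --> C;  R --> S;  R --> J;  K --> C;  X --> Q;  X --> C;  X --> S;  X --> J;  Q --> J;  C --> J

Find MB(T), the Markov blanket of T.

{B, C, H, J, L, Q, R, W, X, Y}

A node's Markov blanket = Pa ∪ Ch ∪ (parents of Ch other than the node itself).
Ch(T) = {J, Q}.
Pa(T) = {B, L}.
For each child, the remaining parents (spouses of T):
  Q also has parents H, W, X.
  J's other parents are B, C, Q, R, W, X, Y.
So the Markov blanket of T is {B, C, H, J, L, Q, R, W, X, Y}.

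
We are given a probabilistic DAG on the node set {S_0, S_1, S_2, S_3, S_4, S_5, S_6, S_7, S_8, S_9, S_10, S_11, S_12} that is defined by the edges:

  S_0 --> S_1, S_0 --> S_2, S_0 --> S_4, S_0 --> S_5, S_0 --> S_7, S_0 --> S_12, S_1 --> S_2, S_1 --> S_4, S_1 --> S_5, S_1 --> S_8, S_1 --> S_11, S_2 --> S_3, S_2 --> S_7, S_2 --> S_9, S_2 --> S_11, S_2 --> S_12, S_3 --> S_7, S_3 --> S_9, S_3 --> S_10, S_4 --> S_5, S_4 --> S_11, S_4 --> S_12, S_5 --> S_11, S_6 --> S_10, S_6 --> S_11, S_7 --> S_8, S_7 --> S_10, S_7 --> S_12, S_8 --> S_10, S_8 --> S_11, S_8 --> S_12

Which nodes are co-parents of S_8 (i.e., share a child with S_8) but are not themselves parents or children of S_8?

{S_0, S_2, S_3, S_4, S_5, S_6}

Children of S_8: S_10, S_11, S_12.
  parents(S_10) \ {S_8} = {S_3, S_6, S_7}.
  S_11 also has parents S_1, S_2, S_4, S_5, S_6.
  S_12 also has parents S_0, S_2, S_4, S_7.
Excluding nodes already adjacent to S_8 (S_1, S_7, S_10, S_11, S_12), the co-parent-only contribution is {S_0, S_2, S_3, S_4, S_5, S_6}.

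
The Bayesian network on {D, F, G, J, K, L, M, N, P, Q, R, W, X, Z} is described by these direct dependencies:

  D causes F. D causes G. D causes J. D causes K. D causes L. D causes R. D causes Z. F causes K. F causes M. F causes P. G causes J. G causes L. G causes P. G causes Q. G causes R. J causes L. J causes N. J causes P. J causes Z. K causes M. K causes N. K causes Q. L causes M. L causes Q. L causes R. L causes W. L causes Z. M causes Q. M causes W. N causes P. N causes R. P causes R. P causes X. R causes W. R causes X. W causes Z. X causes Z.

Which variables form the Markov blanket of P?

{D, F, G, J, L, N, R, X}

By definition, MB(P) is built from P's parents, P's children, and the co-parents of P.
P has parents F, G, J, N.
Children of P: R, X.
For each child, the remaining parents (spouses of P):
  R also has parents D, G, L, N.
  parents(X) \ {P} = {R}.
So the Markov blanket of P is {D, F, G, J, L, N, R, X}.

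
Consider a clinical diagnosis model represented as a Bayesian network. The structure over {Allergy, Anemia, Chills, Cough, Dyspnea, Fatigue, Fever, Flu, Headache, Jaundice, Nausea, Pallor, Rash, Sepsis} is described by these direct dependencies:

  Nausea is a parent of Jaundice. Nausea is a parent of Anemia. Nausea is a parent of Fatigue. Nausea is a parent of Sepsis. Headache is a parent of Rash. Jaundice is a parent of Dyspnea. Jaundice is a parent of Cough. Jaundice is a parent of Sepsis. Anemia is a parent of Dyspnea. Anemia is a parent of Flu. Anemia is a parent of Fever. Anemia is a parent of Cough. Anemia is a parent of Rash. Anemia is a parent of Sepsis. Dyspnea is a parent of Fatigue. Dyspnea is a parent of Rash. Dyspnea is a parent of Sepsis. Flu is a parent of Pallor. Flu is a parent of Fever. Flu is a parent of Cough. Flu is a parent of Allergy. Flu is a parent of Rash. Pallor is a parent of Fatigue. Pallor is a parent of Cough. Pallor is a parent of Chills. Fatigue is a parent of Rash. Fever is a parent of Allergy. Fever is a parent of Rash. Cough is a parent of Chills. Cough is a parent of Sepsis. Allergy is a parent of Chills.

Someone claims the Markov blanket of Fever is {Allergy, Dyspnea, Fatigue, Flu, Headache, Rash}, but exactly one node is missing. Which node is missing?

Recall MB(v) = parents ∪ children ∪ spouses, where spouses are the other parents of v's children.
Parents of Fever: Anemia, Flu.
Ch(Fever) = {Allergy, Rash}.
Parents of each child, excluding Fever:
  Allergy: Flu
  Rash: Anemia, Dyspnea, Fatigue, Flu, Headache
MB(Fever) = {Allergy, Anemia, Dyspnea, Fatigue, Flu, Headache, Rash}.
Comparing with the claimed set, Anemia is missing.

Anemia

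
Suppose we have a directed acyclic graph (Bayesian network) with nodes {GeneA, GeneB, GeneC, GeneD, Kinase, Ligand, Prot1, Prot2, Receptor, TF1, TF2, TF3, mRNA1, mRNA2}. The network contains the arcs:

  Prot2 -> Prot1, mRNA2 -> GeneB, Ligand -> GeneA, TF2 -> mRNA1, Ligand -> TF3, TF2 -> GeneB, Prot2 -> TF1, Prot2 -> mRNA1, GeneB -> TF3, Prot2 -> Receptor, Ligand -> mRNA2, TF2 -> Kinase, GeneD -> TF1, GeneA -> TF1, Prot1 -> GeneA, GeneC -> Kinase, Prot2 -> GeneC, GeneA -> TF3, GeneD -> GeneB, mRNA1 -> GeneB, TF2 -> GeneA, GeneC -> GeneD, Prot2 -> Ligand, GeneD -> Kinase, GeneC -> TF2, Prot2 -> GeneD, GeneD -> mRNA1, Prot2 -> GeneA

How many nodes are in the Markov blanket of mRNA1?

mRNA1 has parents GeneD, Prot2, TF2.
mRNA1's children: GeneB.
For each child, the remaining parents (spouses of mRNA1):
  parents(GeneB) \ {mRNA1} = {GeneD, TF2, mRNA2}.
MB(mRNA1) = {GeneB, GeneD, Prot2, TF2, mRNA2}, which has 5 nodes.

5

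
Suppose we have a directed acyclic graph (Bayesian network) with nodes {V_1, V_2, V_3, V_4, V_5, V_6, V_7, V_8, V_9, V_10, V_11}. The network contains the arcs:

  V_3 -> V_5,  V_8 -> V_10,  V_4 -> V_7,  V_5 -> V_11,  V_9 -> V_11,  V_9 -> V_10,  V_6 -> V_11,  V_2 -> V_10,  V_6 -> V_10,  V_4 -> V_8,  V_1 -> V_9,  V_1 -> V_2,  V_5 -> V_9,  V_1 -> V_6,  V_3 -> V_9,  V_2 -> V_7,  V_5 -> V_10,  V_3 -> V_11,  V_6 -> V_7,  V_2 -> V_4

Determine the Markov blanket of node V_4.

{V_2, V_6, V_7, V_8}

V_4 has parent V_2.
Ch(V_4) = {V_7, V_8}.
Parents of each child, excluding V_4:
  V_7's other parents are V_2, V_6.
  V_8 has no other parent.
So the Markov blanket of V_4 is {V_2, V_6, V_7, V_8}.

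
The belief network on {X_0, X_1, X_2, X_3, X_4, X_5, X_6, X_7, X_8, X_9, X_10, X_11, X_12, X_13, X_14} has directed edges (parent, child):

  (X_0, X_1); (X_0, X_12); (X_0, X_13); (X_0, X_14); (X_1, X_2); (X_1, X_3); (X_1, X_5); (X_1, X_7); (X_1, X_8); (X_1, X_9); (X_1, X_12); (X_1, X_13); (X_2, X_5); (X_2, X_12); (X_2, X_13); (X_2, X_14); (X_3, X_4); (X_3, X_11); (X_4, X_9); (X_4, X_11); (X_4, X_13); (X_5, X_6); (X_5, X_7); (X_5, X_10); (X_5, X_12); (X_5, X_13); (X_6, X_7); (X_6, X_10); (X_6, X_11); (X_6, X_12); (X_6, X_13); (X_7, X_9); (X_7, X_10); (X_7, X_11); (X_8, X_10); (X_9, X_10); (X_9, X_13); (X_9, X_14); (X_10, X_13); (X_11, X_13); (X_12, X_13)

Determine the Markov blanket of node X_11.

Pa(X_11) = {X_3, X_4, X_6, X_7}.
X_11 has child X_13.
For each child, the remaining parents (spouses of X_11):
  X_13's other parents are X_0, X_1, X_2, X_4, X_5, X_6, X_9, X_10, X_12.
MB(X_11) = {X_0, X_1, X_2, X_3, X_4, X_5, X_6, X_7, X_9, X_10, X_12, X_13}.

{X_0, X_1, X_2, X_3, X_4, X_5, X_6, X_7, X_9, X_10, X_12, X_13}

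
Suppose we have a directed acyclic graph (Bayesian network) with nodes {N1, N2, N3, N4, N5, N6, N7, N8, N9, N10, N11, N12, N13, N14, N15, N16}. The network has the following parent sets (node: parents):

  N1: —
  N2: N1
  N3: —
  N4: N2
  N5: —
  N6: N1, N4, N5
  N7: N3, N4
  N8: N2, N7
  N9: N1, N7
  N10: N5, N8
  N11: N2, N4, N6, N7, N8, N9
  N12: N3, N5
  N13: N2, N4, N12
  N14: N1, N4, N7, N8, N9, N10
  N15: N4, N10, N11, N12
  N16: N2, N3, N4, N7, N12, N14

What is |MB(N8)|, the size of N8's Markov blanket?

Pa(N8) = {N2, N7}.
Children of N8: N10, N11, N14.
Co-parents of N8 (other parents of its children):
  N10 also has parent N5.
  N11's other parents are N2, N4, N6, N7, N9.
  N14 also has parents N1, N4, N7, N9, N10.
MB(N8) = {N1, N2, N4, N5, N6, N7, N9, N10, N11, N14}, which has 10 nodes.

10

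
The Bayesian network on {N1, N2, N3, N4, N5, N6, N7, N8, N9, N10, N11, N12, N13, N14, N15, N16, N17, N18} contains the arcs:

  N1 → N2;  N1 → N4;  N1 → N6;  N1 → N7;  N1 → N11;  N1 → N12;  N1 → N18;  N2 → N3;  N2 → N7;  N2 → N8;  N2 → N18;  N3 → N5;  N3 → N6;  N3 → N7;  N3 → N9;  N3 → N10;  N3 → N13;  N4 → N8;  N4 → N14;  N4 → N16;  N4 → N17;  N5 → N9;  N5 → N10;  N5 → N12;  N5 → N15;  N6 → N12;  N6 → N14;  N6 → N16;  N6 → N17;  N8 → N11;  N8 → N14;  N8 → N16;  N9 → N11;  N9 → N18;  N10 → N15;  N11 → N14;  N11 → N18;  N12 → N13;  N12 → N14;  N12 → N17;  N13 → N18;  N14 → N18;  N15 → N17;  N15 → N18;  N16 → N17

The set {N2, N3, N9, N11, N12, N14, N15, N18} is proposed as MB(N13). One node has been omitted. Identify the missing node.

Children of N13: N18.
N13 has parents N3, N12.
Co-parents of N13 (other parents of its children):
  N18: N1, N2, N9, N11, N14, N15
MB(N13) = {N1, N2, N3, N9, N11, N12, N14, N15, N18}.
Comparing with the claimed set, N1 is missing.

N1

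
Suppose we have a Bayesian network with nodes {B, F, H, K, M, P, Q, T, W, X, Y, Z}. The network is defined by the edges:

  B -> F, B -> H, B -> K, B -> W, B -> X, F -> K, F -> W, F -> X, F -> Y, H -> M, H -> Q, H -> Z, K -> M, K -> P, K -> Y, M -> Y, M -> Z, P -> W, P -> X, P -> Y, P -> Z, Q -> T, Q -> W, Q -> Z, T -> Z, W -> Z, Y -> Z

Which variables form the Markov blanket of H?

{B, K, M, P, Q, T, W, Y, Z}

Recall MB(v) = parents ∪ children ∪ spouses, where spouses are the other parents of v's children.
H has parent B.
Children of H: M, Q, Z.
Parents of each child, excluding H:
  M also has parent K.
  Q: no additional parents.
  Z's other parents are M, P, Q, T, W, Y.
MB(H) = {B, K, M, P, Q, T, W, Y, Z}.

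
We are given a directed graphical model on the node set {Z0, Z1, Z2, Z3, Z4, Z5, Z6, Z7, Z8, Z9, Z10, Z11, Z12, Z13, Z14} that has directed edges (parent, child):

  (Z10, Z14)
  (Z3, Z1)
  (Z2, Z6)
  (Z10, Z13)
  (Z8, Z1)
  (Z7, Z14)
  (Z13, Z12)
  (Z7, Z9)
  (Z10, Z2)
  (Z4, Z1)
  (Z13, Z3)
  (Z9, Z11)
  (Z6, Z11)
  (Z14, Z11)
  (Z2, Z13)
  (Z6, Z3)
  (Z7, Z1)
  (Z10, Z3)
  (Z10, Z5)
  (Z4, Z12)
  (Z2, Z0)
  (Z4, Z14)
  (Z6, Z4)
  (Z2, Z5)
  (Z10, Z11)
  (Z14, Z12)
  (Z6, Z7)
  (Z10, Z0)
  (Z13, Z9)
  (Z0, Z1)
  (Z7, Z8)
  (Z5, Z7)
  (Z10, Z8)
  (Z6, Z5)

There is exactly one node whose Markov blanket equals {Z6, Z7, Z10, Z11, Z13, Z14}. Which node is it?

The target node must have every member of {Z6, Z7, Z10, Z11, Z13, Z14} as a parent, child, or co-parent, and no others.
Parents of Z9: Z7, Z13; children: Z11; co-parents: Z6, Z10, Z14.
These exactly cover the given set, so the node is Z9.

Z9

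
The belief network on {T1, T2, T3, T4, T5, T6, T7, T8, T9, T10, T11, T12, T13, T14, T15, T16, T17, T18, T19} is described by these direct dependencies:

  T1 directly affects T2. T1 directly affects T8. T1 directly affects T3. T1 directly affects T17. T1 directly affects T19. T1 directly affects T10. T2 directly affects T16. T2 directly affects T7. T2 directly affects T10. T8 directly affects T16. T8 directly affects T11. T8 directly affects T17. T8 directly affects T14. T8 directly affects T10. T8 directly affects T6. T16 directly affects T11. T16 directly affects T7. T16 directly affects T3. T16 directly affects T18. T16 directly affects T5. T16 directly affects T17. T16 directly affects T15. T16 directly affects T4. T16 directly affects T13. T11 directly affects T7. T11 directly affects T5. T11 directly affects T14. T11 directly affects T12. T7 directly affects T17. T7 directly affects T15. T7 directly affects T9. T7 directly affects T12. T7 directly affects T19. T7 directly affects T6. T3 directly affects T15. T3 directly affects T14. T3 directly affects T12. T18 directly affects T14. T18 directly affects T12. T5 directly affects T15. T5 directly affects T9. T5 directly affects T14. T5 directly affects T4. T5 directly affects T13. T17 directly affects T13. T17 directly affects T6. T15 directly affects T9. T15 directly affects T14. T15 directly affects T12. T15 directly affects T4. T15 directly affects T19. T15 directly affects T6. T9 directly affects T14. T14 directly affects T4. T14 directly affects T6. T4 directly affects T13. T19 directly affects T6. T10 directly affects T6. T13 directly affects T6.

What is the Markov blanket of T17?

Children of T17: T6, T13.
T17's parents: T1, T7, T8, T16.
For each child, the remaining parents (spouses of T17):
  T13 also has parents T4, T5, T16.
  parents(T6) \ {T17} = {T7, T8, T10, T13, T14, T15, T19}.
MB(T17) = {T1, T4, T5, T6, T7, T8, T10, T13, T14, T15, T16, T19}.

{T1, T4, T5, T6, T7, T8, T10, T13, T14, T15, T16, T19}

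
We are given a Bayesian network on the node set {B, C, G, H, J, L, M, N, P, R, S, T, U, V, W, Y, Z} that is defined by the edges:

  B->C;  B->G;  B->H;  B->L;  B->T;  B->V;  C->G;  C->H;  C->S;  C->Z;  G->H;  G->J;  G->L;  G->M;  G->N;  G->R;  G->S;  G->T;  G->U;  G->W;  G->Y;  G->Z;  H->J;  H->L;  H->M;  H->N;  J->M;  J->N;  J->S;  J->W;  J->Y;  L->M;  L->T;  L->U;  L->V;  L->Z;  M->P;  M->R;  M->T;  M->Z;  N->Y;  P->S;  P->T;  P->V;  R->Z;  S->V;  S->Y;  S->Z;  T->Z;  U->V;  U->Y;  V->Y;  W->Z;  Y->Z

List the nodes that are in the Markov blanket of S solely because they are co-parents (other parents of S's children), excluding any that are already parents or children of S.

Children of S: V, Y, Z.
  V: B, L, P, U
  Y: G, J, N, U, V
  Z: C, G, L, M, R, T, W, Y
Excluding nodes already adjacent to S (C, G, J, P, V, Y, Z), the co-parent-only contribution is {B, L, M, N, R, T, U, W}.

{B, L, M, N, R, T, U, W}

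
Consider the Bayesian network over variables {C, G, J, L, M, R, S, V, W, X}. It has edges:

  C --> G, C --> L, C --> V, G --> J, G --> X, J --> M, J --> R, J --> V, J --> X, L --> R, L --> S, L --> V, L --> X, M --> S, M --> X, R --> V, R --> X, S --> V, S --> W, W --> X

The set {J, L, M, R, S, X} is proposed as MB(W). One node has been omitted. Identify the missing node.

The Markov blanket of a node is its parents, its children, and the other parents of its children.
Pa(W) = {S}.
W has child X.
Co-parents of W (other parents of its children):
  X: G, J, L, M, R
MB(W) = {G, J, L, M, R, S, X}.
Comparing with the claimed set, G is missing.

G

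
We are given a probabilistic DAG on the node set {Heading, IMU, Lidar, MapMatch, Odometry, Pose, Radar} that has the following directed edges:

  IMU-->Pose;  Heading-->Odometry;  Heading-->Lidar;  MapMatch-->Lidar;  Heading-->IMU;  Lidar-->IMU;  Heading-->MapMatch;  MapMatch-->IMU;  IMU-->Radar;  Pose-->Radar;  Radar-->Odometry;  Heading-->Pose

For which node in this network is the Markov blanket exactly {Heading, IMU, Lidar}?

MapMatch

The target node must have every member of {Heading, IMU, Lidar} as a parent, child, or co-parent, and no others.
Parents of MapMatch: Heading; children: IMU, Lidar; co-parents: Heading, Lidar.
These exactly cover the given set, so the node is MapMatch.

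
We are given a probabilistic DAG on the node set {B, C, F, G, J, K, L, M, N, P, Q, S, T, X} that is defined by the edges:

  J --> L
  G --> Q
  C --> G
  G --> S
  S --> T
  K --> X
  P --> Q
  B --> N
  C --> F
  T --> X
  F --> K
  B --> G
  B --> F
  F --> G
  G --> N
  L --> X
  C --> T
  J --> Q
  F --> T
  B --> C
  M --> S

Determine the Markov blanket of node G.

{B, C, F, J, M, N, P, Q, S}

By definition, MB(G) is built from G's parents, G's children, and the co-parents of G.
G has parents B, C, F.
Ch(G) = {N, Q, S}.
Co-parents of G (other parents of its children):
  parents(N) \ {G} = {B}.
  Q also has parents J, P.
  parents(S) \ {G} = {M}.
MB(G) = {B, C, F, J, M, N, P, Q, S}.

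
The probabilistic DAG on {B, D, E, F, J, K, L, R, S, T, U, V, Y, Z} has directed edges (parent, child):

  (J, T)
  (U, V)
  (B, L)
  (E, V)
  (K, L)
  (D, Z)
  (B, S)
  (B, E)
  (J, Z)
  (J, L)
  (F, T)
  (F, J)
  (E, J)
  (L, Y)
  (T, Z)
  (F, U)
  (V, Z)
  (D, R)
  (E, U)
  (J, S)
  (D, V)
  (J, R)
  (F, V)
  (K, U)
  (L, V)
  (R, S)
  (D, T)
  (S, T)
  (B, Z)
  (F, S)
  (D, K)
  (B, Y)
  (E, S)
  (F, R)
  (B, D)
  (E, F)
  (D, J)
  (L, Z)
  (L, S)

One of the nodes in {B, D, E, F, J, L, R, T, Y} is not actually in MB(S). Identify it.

Y

Ch(S) = {T}.
S's parents: B, E, F, J, L, R.
For each child, the remaining parents (spouses of S):
  T's other parents are D, F, J.
MB(S) = {B, D, E, F, J, L, R, T}.
Y is neither a parent, child, nor co-parent of S, so it does not belong.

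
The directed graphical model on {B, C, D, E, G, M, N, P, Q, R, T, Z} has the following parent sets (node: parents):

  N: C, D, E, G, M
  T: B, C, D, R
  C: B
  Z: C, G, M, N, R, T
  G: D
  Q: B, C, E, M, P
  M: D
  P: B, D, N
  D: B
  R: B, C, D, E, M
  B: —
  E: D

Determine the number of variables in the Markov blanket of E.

Children of E: N, Q, R.
E has parent D.
For each child, the remaining parents (spouses of E):
  parents(N) \ {E} = {C, D, G, M}.
  Q's other parents are B, C, M, P.
  parents(R) \ {E} = {B, C, D, M}.
MB(E) = {B, C, D, G, M, N, P, Q, R}, which has 9 nodes.

9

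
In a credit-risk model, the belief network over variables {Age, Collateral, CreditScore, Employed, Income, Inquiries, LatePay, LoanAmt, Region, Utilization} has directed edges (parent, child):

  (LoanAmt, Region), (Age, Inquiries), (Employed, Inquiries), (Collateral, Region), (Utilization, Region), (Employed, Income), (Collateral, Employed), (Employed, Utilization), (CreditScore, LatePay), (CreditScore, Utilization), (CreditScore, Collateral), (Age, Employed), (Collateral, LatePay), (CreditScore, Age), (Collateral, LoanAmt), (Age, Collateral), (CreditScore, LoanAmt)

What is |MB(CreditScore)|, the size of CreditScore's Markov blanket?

Parents of CreditScore: none.
Ch(CreditScore) = {Age, Collateral, LatePay, LoanAmt, Utilization}.
Parents of each child, excluding CreditScore:
  Age: —
  Collateral: Age
  LatePay: Collateral
  LoanAmt: Collateral
  Utilization: Employed
MB(CreditScore) = {Age, Collateral, Employed, LatePay, LoanAmt, Utilization}, which has 6 nodes.

6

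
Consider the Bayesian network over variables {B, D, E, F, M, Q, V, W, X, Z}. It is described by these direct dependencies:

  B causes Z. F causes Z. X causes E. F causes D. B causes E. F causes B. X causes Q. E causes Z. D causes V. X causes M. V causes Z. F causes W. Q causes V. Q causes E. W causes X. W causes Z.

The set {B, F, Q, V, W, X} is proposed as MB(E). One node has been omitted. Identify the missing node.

Z

Recall MB(v) = parents ∪ children ∪ spouses, where spouses are the other parents of v's children.
Pa(E) = {B, Q, X}.
Children of E: Z.
Co-parents of E (other parents of its children):
  Z: B, F, V, W
MB(E) = {B, F, Q, V, W, X, Z}.
Comparing with the claimed set, Z is missing.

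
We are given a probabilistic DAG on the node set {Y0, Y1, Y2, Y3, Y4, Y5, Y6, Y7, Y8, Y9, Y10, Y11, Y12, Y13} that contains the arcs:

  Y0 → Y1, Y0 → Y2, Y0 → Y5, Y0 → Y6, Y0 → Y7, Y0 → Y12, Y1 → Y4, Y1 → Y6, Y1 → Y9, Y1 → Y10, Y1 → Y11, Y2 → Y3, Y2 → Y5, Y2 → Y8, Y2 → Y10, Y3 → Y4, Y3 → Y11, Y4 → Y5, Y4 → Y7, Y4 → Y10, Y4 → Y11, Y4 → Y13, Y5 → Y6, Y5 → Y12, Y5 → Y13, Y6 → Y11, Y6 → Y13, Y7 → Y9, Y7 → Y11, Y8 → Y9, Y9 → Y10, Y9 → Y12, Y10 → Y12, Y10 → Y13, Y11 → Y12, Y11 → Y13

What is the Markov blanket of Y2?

{Y0, Y1, Y3, Y4, Y5, Y8, Y9, Y10}

Children of Y2: Y3, Y5, Y8, Y10.
Y2's parents: Y0.
Parents of each child, excluding Y2:
  Y3 has no other parent.
  Y5's other parents are Y0, Y4.
  Y8 has no other parent.
  Y10's other parents are Y1, Y4, Y9.
Taking the union gives {Y0, Y1, Y3, Y4, Y5, Y8, Y9, Y10}.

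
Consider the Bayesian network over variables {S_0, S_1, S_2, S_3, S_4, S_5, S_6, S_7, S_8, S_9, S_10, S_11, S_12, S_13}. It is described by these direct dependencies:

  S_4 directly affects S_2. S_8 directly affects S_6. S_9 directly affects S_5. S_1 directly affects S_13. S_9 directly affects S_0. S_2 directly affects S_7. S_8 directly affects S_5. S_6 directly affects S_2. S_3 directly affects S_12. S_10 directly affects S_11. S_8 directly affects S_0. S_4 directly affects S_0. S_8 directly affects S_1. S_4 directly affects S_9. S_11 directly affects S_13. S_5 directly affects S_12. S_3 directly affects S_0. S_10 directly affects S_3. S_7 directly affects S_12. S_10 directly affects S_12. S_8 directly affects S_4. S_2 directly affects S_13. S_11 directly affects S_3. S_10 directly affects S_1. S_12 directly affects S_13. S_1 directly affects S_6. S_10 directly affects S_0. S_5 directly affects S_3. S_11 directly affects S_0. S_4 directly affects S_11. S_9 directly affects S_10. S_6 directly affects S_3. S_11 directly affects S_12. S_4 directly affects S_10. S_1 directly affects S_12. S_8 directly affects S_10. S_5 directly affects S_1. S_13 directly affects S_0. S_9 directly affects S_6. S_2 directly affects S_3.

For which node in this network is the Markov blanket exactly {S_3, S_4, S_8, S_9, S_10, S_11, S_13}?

The target node must have every member of {S_3, S_4, S_8, S_9, S_10, S_11, S_13} as a parent, child, or co-parent, and no others.
Parents of S_0: S_3, S_4, S_8, S_9, S_10, S_11, S_13; children: none; co-parents: none.
These exactly cover the given set, so the node is S_0.

S_0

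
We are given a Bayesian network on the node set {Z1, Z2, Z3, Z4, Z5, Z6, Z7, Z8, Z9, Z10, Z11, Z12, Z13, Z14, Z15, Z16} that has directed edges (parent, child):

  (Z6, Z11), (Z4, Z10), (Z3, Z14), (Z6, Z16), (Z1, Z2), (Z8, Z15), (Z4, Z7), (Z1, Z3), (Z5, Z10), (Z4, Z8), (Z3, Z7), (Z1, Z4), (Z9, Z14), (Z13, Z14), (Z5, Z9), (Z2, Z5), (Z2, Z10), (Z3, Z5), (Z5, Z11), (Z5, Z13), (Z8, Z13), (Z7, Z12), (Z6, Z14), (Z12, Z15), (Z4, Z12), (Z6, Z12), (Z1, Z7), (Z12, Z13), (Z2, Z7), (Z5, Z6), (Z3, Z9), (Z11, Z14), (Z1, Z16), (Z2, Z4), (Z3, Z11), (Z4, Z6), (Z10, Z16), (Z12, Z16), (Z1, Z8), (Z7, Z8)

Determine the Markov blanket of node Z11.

{Z3, Z5, Z6, Z9, Z13, Z14}

By definition, MB(Z11) is built from Z11's parents, Z11's children, and the co-parents of Z11.
Z11's parents: Z3, Z5, Z6.
Children of Z11: Z14.
Other parents of Z11's children:
  Z14: Z3, Z6, Z9, Z13
MB(Z11) = {Z3, Z5, Z6, Z9, Z13, Z14}.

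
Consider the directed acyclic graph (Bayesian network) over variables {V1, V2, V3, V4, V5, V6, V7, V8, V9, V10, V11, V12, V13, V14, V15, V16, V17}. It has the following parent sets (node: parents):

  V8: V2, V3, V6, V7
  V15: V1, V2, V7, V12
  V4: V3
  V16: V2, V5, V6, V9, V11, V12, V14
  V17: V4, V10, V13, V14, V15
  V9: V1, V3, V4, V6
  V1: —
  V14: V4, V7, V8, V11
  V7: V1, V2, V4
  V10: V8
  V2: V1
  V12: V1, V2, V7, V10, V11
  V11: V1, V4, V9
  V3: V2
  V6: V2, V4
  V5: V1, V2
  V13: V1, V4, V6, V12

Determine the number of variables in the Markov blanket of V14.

14

A node's Markov blanket = Pa ∪ Ch ∪ (parents of Ch other than the node itself).
V14 has parents V4, V7, V8, V11.
V14 has children V16, V17.
For each child, the remaining parents (spouses of V14):
  V16's other parents are V2, V5, V6, V9, V11, V12.
  V17's other parents are V4, V10, V13, V15.
MB(V14) = {V2, V4, V5, V6, V7, V8, V9, V10, V11, V12, V13, V15, V16, V17}, which has 14 nodes.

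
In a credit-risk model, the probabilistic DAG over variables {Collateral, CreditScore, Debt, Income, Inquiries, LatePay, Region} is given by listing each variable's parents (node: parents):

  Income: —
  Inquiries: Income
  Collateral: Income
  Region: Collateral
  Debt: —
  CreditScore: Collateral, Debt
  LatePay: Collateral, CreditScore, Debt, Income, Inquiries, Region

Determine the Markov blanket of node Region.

{Collateral, CreditScore, Debt, Income, Inquiries, LatePay}

Ch(Region) = {LatePay}.
Region's parents: Collateral.
For each child, the remaining parents (spouses of Region):
  LatePay: Collateral, CreditScore, Debt, Income, Inquiries
MB(Region) = {Collateral, CreditScore, Debt, Income, Inquiries, LatePay}.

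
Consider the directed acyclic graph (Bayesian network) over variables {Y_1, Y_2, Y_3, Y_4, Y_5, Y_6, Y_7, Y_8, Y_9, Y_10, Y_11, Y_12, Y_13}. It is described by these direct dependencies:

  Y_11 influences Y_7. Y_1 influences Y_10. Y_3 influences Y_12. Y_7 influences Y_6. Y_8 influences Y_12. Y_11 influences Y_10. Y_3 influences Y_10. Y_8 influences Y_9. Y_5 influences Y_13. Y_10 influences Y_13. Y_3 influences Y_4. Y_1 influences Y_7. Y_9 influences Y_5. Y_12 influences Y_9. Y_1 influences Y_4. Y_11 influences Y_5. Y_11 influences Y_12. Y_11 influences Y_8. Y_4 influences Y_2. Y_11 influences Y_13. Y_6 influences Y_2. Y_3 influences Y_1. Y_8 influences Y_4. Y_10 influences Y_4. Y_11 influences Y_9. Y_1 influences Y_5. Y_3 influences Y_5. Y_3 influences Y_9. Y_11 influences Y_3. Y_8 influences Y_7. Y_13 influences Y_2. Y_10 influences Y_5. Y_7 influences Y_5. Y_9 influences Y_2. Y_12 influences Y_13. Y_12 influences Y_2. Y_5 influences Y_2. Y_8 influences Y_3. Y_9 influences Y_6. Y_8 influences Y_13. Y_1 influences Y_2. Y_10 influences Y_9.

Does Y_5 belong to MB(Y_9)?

Yes

Y_5 is a child of Y_9.
So Y_5 ∈ MB(Y_9).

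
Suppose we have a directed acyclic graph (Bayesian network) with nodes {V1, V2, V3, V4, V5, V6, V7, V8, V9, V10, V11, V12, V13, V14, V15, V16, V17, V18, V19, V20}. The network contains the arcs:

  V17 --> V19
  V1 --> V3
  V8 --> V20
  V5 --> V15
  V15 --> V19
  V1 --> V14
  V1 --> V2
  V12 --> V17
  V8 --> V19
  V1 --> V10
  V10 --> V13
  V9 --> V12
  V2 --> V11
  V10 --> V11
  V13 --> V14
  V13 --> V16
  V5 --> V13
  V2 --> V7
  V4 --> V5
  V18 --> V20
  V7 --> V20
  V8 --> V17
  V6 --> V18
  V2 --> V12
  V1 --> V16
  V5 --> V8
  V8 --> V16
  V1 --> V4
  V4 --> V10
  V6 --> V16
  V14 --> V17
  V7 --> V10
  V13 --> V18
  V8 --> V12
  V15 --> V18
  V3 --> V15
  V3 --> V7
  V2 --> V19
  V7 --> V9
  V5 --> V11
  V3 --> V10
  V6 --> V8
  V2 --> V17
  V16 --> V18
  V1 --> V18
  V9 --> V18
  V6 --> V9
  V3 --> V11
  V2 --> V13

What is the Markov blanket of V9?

V9 has parents V6, V7.
Children of V9: V12, V18.
Parents of each child, excluding V9:
  V12's other parents are V2, V8.
  parents(V18) \ {V9} = {V1, V6, V13, V15, V16}.
Union: {V6, V7} ∪ {V12, V18} ∪ {V1, V2, V6, V8, V13, V15, V16} = {V1, V2, V6, V7, V8, V12, V13, V15, V16, V18}.

{V1, V2, V6, V7, V8, V12, V13, V15, V16, V18}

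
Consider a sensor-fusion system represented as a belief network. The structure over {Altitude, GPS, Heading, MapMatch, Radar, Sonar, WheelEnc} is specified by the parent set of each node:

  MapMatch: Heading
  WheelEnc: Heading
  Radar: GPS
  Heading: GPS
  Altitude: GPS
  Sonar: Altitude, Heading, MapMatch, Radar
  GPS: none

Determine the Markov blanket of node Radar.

The Markov blanket of a node is its parents, its children, and the other parents of its children.
Radar has parent GPS.
Radar's children: Sonar.
For each child, the remaining parents (spouses of Radar):
  Sonar's other parents are Altitude, Heading, MapMatch.
So the Markov blanket of Radar is {Altitude, GPS, Heading, MapMatch, Sonar}.

{Altitude, GPS, Heading, MapMatch, Sonar}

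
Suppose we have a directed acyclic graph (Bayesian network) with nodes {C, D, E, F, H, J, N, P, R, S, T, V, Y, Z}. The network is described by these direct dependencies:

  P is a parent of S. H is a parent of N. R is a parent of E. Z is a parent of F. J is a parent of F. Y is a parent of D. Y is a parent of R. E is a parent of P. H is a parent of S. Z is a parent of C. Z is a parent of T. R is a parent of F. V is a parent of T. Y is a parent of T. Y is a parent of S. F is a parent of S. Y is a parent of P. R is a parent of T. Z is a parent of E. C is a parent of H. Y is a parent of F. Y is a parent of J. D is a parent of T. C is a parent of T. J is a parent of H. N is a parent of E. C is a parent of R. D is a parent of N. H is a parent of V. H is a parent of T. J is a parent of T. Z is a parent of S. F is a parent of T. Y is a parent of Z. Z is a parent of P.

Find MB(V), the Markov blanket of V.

By definition, MB(V) is built from V's parents, V's children, and the co-parents of V.
Parents of V: H.
V's children: T.
For each child, the remaining parents (spouses of V):
  T also has parents C, D, F, H, J, R, Y, Z.
MB(V) = {C, D, F, H, J, R, T, Y, Z}.

{C, D, F, H, J, R, T, Y, Z}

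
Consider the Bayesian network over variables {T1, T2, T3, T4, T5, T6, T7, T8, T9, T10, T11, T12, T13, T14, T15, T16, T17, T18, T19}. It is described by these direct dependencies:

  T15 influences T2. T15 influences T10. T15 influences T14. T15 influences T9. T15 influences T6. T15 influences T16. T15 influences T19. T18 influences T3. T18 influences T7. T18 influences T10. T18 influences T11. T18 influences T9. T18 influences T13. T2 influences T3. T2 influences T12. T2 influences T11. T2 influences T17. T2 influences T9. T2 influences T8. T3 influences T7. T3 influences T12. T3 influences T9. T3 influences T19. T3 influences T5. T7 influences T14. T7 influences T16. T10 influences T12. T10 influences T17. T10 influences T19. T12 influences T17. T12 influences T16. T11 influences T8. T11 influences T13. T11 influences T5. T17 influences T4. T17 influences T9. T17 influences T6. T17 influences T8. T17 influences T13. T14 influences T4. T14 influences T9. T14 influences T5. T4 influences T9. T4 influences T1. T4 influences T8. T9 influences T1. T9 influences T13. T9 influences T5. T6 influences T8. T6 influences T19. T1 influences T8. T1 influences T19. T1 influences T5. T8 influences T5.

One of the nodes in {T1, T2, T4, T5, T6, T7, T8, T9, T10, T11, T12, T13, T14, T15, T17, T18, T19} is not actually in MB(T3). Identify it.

The Markov blanket of a node is its parents, its children, and the other parents of its children.
T3 has children T5, T7, T9, T12, T19.
T3's parents: T2, T18.
Co-parents of T3 (other parents of its children):
  parents(T7) \ {T3} = {T18}.
  T12 also has parents T2, T10.
  parents(T9) \ {T3} = {T2, T4, T14, T15, T17, T18}.
  parents(T19) \ {T3} = {T1, T6, T10, T15}.
  T5 also has parents T1, T8, T9, T11, T14.
MB(T3) = {T1, T2, T4, T5, T6, T7, T8, T9, T10, T11, T12, T14, T15, T17, T18, T19}.
T13 is neither a parent, child, nor co-parent of T3, so it does not belong.

T13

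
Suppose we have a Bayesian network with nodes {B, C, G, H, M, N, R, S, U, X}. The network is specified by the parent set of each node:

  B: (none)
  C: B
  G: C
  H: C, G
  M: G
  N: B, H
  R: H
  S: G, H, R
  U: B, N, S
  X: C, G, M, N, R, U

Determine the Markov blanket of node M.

Children of M: X.
M's parents: G.
Other parents of M's children:
  X's other parents are C, G, N, R, U.
So the Markov blanket of M is {C, G, N, R, U, X}.

{C, G, N, R, U, X}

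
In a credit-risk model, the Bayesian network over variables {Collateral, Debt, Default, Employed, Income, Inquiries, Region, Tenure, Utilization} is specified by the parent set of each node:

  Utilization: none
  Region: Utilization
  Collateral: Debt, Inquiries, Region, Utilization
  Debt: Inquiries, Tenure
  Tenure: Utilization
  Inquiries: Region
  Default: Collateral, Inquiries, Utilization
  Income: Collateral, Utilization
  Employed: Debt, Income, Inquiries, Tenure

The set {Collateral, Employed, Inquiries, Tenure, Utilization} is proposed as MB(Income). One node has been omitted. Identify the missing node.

Income's parents: Collateral, Utilization.
Income's children: Employed.
Co-parents of Income (other parents of its children):
  Employed: Debt, Inquiries, Tenure
MB(Income) = {Collateral, Debt, Employed, Inquiries, Tenure, Utilization}.
Comparing with the claimed set, Debt is missing.

Debt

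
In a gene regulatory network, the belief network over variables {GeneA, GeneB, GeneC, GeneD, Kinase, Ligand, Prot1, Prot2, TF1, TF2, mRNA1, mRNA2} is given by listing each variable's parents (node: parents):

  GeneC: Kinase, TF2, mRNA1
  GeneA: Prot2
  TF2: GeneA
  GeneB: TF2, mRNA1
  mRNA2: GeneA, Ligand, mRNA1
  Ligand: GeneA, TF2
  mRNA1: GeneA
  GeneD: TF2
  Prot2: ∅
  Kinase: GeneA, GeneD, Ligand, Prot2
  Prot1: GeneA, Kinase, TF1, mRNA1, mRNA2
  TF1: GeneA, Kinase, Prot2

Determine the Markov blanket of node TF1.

{GeneA, Kinase, Prot1, Prot2, mRNA1, mRNA2}

Parents of TF1: GeneA, Kinase, Prot2.
TF1 has child Prot1.
Parents of each child, excluding TF1:
  Prot1's other parents are GeneA, Kinase, mRNA1, mRNA2.
MB(TF1) = {GeneA, Kinase, Prot1, Prot2, mRNA1, mRNA2}.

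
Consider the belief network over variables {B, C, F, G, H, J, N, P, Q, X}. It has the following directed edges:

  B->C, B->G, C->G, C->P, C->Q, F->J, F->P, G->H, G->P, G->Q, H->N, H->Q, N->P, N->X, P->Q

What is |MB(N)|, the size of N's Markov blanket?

6

Recall MB(v) = parents ∪ children ∪ spouses, where spouses are the other parents of v's children.
N's children: P, X.
Pa(N) = {H}.
Parents of each child, excluding N:
  parents(P) \ {N} = {C, F, G}.
  X has no other parent.
MB(N) = {C, F, G, H, P, X}, which has 6 nodes.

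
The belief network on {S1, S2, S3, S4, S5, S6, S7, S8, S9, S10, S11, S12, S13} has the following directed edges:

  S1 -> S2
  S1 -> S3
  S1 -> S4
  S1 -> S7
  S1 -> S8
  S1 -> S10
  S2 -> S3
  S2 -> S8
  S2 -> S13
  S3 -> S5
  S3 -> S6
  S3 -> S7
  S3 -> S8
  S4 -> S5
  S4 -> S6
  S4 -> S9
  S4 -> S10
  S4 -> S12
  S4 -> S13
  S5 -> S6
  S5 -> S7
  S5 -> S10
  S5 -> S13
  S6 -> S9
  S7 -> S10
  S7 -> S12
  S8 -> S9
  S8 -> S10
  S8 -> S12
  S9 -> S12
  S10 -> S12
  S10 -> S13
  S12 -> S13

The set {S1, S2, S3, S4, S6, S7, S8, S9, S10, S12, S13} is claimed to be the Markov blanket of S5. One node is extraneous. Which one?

S9

S5 has children S6, S7, S10, S13.
Parents of S5: S3, S4.
Other parents of S5's children:
  S6: S3, S4
  S7: S1, S3
  S10: S1, S4, S7, S8
  S13: S2, S4, S10, S12
MB(S5) = {S1, S2, S3, S4, S6, S7, S8, S10, S12, S13}.
S9 is neither a parent, child, nor co-parent of S5, so it does not belong.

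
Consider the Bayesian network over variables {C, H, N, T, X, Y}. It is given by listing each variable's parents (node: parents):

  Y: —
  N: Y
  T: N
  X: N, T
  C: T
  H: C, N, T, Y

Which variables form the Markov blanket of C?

A node's Markov blanket = Pa ∪ Ch ∪ (parents of Ch other than the node itself).
C has child H.
Pa(C) = {T}.
Co-parents of C (other parents of its children):
  H also has parents N, T, Y.
MB(C) = {H, N, T, Y}.

{H, N, T, Y}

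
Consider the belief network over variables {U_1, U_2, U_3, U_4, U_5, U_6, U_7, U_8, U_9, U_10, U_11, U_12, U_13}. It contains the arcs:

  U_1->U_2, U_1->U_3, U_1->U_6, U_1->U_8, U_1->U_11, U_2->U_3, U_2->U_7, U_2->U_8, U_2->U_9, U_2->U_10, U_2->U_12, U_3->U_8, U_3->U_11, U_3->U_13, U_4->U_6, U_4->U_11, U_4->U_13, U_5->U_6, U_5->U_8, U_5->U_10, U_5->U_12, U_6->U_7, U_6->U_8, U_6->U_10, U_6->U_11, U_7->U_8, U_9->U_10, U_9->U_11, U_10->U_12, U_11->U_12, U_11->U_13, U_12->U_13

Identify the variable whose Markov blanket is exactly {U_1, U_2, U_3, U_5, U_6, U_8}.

U_7

The target node must have every member of {U_1, U_2, U_3, U_5, U_6, U_8} as a parent, child, or co-parent, and no others.
Parents of U_7: U_2, U_6; children: U_8; co-parents: U_1, U_2, U_3, U_5, U_6.
These exactly cover the given set, so the node is U_7.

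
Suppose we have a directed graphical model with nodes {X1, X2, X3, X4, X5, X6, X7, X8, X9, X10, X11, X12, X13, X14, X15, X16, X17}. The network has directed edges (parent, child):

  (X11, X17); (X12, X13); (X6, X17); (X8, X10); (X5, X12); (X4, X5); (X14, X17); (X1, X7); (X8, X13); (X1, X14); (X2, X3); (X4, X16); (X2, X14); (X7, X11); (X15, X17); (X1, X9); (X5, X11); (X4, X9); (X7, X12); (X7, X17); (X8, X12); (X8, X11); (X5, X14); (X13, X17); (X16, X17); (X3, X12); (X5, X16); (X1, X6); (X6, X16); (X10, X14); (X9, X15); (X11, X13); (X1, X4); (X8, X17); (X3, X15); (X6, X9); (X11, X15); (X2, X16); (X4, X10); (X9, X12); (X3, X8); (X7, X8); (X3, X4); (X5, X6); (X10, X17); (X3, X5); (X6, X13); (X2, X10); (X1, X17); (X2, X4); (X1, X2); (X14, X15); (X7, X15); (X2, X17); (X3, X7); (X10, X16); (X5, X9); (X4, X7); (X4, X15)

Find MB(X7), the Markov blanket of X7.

By definition, MB(X7) is built from X7's parents, X7's children, and the co-parents of X7.
X7's parents: X1, X3, X4.
X7 has children X8, X11, X12, X15, X17.
Parents of each child, excluding X7:
  parents(X8) \ {X7} = {X3}.
  X11 also has parents X5, X8.
  parents(X12) \ {X7} = {X3, X5, X8, X9}.
  X15's other parents are X3, X4, X9, X11, X14.
  parents(X17) \ {X7} = {X1, X2, X6, X8, X10, X11, X13, X14, X15, X16}.
Union: {X1, X3, X4} ∪ {X8, X11, X12, X15, X17} ∪ {X1, X2, X3, X4, X5, X6, X8, X9, X10, X11, X13, X14, X15, X16} = {X1, X2, X3, X4, X5, X6, X8, X9, X10, X11, X12, X13, X14, X15, X16, X17}.

{X1, X2, X3, X4, X5, X6, X8, X9, X10, X11, X12, X13, X14, X15, X16, X17}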